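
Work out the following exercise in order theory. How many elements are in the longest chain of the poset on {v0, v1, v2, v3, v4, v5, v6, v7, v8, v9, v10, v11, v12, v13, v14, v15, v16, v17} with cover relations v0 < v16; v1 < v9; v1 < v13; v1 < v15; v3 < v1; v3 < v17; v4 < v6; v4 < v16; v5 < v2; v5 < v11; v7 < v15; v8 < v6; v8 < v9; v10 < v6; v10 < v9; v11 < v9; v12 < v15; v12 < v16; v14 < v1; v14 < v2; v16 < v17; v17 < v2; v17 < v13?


A chain is a totally ordered subset; we count the number of elements in a maximum chain.
Compute, for each element x, the size of the longest chain ending at x:
  v0: 1
  v3: 1
  v4: 1
  v5: 1
  v7: 1
  v8: 1
  ...
A maximum chain: v0 < v16 < v17 < v2
Number of elements in the longest chain: 4


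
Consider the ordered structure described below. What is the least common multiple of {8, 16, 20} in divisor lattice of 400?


In a divisor lattice, join = lcm (least common multiple).
Compute lcm iteratively: start with first element, then lcm(current, next).
Elements: [8, 16, 20]
lcm(8,16) = 16
lcm(16,20) = 80
Final lcm = 80


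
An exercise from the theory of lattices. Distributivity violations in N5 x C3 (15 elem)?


Distributive law: a ^ (b v c) = (a ^ b) v (a ^ c).
Check all 15^3 = 3375 ordered triples (a,b,c).
  e.g. a=(b,0), b=(a,0), c=(c,0): lhs=(b,0) != rhs=(a,0)
  e.g. a=(b,0), b=(a,0), c=(c,1): lhs=(b,0) != rhs=(a,0)
Total violating triples: 54


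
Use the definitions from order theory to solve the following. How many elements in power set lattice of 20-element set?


Power set = 2^n.
2^20 = 1048576


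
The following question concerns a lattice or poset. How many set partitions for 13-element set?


B(n) = number of set partitions of an n-element set.
B(n) satisfies the recurrence: B(n+1) = sum_k C(n,k)*B(k).
B(13) = 27644437


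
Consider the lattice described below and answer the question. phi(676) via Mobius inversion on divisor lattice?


phi(n) = n * prod_{p|n} (1 - 1/p).
Prime divisors of 676: [2, 13]
phi(676) = 676 * (1 - 1/2) * (1 - 1/13)
phi(676) = 312


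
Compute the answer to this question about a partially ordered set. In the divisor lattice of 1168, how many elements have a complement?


An element a is complemented if some b has a meet b = bottom, a join b = top.
a is complemented iff gcd(a, n/a)=1, i.e. a is a unitary divisor of 1168.
Complemented elements: 1, 16, 73, 1168
Count: 4


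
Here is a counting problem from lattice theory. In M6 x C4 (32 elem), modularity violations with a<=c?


Modular law: if a <= c then a v (b ^ c) = (a v b) ^ c.
Check all triples (a,b,c) with a <= c among 32 elements.
This lattice is modular (diamonds M_m and their chain-products are modular).
Total violating triples: 0


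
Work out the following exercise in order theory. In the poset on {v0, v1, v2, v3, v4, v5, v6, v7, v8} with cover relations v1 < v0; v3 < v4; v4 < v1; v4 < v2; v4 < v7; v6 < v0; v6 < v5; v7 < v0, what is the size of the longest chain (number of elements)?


A chain is a totally ordered subset; we count the number of elements in a maximum chain.
Compute, for each element x, the size of the longest chain ending at x:
  v3: 1
  v6: 1
  v8: 1
  v4: 2
  v5: 2
  v1: 3
  ...
A maximum chain: v3 < v4 < v1 < v0
Number of elements in the longest chain: 4


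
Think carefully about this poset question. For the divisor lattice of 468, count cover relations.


A cover relation a -< b holds when a < b with no c strictly between.
Cover relations:
  1 -< 2
  1 -< 3
  1 -< 13
  2 -< 4
  2 -< 6
  2 -< 26
  3 -< 6
  3 -< 9
  ...25 more
Total: 33


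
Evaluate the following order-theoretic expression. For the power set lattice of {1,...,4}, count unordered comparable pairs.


A comparable pair {a,b} has a < b or b < a in the order.
Count unordered pairs where one element is strictly below the other.
Examples: {{},{1}}, {{},{2}}, {{},{3}}, {{},{4}}, ...
Total comparable pairs: 65


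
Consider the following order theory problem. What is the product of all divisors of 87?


Divisors of 87: [1, 3, 29, 87]
Product = n^(d(n)/2) = 87^(4/2)
Product = 7569


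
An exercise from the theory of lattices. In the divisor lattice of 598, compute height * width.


Height = length of longest chain minus 1; width = size of largest antichain.
A maximum chain: 1 | 23 | 299 | 598  (height 3).
A maximum antichain: {2, 13, 23}  (width 3).
Product = 3 * 3 = 9


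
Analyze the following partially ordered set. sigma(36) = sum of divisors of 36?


sigma(n) = sum of divisors.
Divisors of 36: [1, 2, 3, 4, 6, 9, 12, 18, 36]
Sum = 91


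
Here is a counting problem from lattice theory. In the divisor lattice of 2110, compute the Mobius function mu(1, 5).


In a divisor lattice, mu(a,b) = mu(b/a) where mu is the classical Mobius function.
b/a = 5/1 = 5
Prime factorization of 5: primes [5]
5 is squarefree with 1 prime factor(s), so mu(5) = (-1)^1 = -1


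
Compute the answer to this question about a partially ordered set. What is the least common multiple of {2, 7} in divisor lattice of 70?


In a divisor lattice, join = lcm (least common multiple).
Compute lcm iteratively: start with first element, then lcm(current, next).
Elements: [2, 7]
lcm(2,7) = 14
Final lcm = 14


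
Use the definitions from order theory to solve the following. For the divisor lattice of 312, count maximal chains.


A maximal chain goes from the minimum element to a maximal element via cover relations.
Counting all min-to-max paths in the cover graph.
Total maximal chains: 20


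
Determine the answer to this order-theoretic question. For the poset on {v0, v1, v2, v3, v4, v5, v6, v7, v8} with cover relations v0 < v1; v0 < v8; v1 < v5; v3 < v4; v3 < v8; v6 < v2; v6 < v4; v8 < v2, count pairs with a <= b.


The order relation is {(a,b) : a <= b}, reflexive so it includes (a,a).
Examples: (v0,v0), (v0,v1), (v0,v2), (v0,v5), (v0,v8), ...
Total ordered pairs: 20


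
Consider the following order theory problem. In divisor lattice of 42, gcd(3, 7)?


Meet=gcd.
gcd(3,7)=1


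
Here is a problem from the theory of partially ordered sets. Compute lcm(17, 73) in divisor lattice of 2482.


In a divisor lattice, join = lcm (least common multiple).
gcd(17,73) = 1
lcm(17,73) = 17*73/gcd = 1241/1 = 1241


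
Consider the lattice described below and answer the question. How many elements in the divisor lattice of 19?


Divisors of 19: [1, 19]
Count: 2


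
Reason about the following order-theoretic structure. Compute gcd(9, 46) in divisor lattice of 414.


In a divisor lattice, meet = gcd (greatest common divisor).
By Euclidean algorithm or factoring: gcd(9,46) = 1


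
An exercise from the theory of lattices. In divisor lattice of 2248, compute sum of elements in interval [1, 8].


Interval [1,8] in divisors of 2248: [1, 2, 4, 8]
Sum = 15


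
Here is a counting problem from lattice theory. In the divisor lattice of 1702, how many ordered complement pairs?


Complement pair (a,b): a meet b = bottom, a join b = top.
Here: gcd(a,b)=1 and lcm(a,b)=1702, i.e. a*b=1702 with a,b coprime.
Pairs found: (1,1702), (2,851), (23,74), (37,46), ... (4 more)
Total ordered pairs: 8


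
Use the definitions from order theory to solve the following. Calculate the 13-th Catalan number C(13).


C(n) = C(2n, n) / (n+1).
C(26, 13) = 10400600
C(13) = 10400600 / 14 = 742900


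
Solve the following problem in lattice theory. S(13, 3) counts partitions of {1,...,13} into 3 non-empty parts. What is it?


S(n,k) = k*S(n-1,k) + S(n-1,k-1).
S(12,3) = 86526, S(12,2) = 2047
S(13,3) = 3*86526 + 2047 = 259578 + 2047
S(13,3) = 261625


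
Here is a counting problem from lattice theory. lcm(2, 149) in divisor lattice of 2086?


Join=lcm.
gcd(2,149)=1
lcm=298


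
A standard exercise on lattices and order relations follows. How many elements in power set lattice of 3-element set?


Power set = 2^n.
2^3 = 8


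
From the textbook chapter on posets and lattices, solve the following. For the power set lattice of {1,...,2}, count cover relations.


A cover relation a -< b holds when a < b with no c strictly between.
Cover relations:
  {} -< {1}
  {} -< {2}
  {1} -< {1,2}
  {2} -< {1,2}
Total: 4


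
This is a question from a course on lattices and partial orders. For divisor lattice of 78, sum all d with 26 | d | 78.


Interval [26,78] in divisors of 78: [26, 78]
Sum = 104


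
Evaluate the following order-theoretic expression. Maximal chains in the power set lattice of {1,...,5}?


A maximal chain goes from the minimum element to a maximal element via cover relations.
Counting all min-to-max paths in the cover graph.
Total maximal chains: 120


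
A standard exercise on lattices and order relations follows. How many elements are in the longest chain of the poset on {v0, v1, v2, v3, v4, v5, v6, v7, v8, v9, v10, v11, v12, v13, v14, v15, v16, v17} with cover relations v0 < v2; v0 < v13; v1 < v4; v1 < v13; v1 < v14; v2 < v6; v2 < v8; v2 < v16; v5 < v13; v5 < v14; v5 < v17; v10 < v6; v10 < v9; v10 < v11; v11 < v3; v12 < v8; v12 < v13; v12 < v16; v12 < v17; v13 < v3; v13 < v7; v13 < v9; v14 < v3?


A chain is a totally ordered subset; we count the number of elements in a maximum chain.
Compute, for each element x, the size of the longest chain ending at x:
  v0: 1
  v1: 1
  v5: 1
  v10: 1
  v12: 1
  v15: 1
  ...
A maximum chain: v10 < v11 < v3
Number of elements in the longest chain: 3


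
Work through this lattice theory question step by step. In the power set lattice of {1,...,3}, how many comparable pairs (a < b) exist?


A comparable pair {a,b} has a < b or b < a in the order.
Count unordered pairs where one element is strictly below the other.
Examples: {{},{1}}, {{},{2}}, {{},{3}}, {{},{1,2}}, ...
Total comparable pairs: 19


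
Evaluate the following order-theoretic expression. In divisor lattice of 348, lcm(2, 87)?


Join=lcm.
gcd(2,87)=1
lcm=174


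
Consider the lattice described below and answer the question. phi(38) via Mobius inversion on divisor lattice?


phi(n) = n * prod_{p|n} (1 - 1/p).
Prime divisors of 38: [2, 19]
phi(38) = 38 * (1 - 1/2) * (1 - 1/19)
phi(38) = 18


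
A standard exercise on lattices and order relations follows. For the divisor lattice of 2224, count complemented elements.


An element a is complemented if some b has a meet b = bottom, a join b = top.
a is complemented iff gcd(a, n/a)=1, i.e. a is a unitary divisor of 2224.
Complemented elements: 1, 16, 139, 2224
Count: 4


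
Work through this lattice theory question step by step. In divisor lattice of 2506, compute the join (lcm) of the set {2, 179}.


In a divisor lattice, join = lcm (least common multiple).
Compute lcm iteratively: start with first element, then lcm(current, next).
Elements: [2, 179]
lcm(2,179) = 358
Final lcm = 358


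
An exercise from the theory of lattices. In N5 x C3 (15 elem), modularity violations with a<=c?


Modular law: if a <= c then a v (b ^ c) = (a v b) ^ c.
Check all triples (a,b,c) with a <= c among 15 elements.
  e.g. a=(a,0), b=(c,0), c=(b,0): lhs=(a,0) != rhs=(b,0)
  e.g. a=(a,0), b=(c,1), c=(b,0): lhs=(a,0) != rhs=(b,0)
Total violating triples: 18


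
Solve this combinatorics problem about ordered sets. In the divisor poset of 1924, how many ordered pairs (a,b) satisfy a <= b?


The order relation is {(a,b) : a <= b}, reflexive so it includes (a,a).
Examples: (1,1), (1,13), (1,148), (1,1924), (1,2), ...
Total ordered pairs: 54


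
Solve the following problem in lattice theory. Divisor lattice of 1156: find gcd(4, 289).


In a divisor lattice, meet = gcd (greatest common divisor).
By Euclidean algorithm or factoring: gcd(4,289) = 1


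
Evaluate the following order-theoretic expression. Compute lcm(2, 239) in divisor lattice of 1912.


In a divisor lattice, join = lcm (least common multiple).
gcd(2,239) = 1
lcm(2,239) = 2*239/gcd = 478/1 = 478


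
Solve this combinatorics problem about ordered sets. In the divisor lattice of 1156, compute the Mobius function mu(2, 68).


In a divisor lattice, mu(a,b) = mu(b/a) where mu is the classical Mobius function.
b/a = 68/2 = 34
Prime factorization of 34: primes [2, 17]
34 is squarefree with 2 prime factor(s), so mu(34) = (-1)^2 = 1


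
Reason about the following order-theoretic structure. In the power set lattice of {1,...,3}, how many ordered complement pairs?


Complement pair (a,b): a meet b = bottom, a join b = top.
Here: A intersect B = {} and A union B = {1,...,3}.
Pairs found: ({},{1,2,3}), ({1},{2,3}), ({2},{1,3}), ({3},{1,2}), ... (4 more)
Total ordered pairs: 8


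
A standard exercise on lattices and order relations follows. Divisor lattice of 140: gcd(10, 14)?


Meet=gcd.
gcd(10,14)=2


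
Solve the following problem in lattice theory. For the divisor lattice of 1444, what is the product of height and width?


Height = length of longest chain minus 1; width = size of largest antichain.
A maximum chain: 1 | 19 | 361 | 722 | 1444  (height 4).
A maximum antichain: {4, 38, 361}  (width 3).
Product = 4 * 3 = 12


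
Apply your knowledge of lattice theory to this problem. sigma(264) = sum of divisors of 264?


sigma(n) = sum of divisors.
Divisors of 264: [1, 2, 3, 4, 6, 8, 11, 12, 22, 24, 33, 44, 66, 88, 132, 264]
Sum = 720


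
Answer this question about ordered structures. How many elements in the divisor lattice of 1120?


Divisors of 1120: [1, 2, 4, 5, 7, 8, 10, 14, 16, 20, 28, 32, 35, 40, 56, 70, 80, 112, 140, 160, 224, 280, 560, 1120]
Count: 24


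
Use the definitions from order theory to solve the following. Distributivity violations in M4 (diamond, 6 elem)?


Distributive law: a ^ (b v c) = (a ^ b) v (a ^ c).
Check all 6^3 = 216 ordered triples (a,b,c).
  e.g. a=a1, b=a2, c=a3: lhs=a1 != rhs=0
  e.g. a=a1, b=a2, c=a4: lhs=a1 != rhs=0
Total violating triples: 24


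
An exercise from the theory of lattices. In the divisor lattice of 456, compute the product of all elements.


Divisors of 456: [1, 2, 3, 4, 6, 8, 12, 19, 24, 38, 57, 76, 114, 152, 228, 456]
Product = n^(d(n)/2) = 456^(16/2)
Product = 1869471037565976969216


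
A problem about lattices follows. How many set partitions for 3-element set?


B(n) = number of set partitions of an n-element set.
B(n) satisfies the recurrence: B(n+1) = sum_k C(n,k)*B(k).
B(3) = 5


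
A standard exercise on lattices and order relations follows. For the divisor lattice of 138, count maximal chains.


A maximal chain goes from the minimum element to a maximal element via cover relations.
Counting all min-to-max paths in the cover graph.
Total maximal chains: 6


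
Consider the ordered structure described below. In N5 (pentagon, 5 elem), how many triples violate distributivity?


Distributive law: a ^ (b v c) = (a ^ b) v (a ^ c).
Check all 5^3 = 125 ordered triples (a,b,c).
  e.g. a=b, b=a, c=c: lhs=b != rhs=a
  e.g. a=b, b=c, c=a: lhs=b != rhs=a
Total violating triples: 2


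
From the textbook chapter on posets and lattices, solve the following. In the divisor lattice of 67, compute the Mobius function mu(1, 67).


In a divisor lattice, mu(a,b) = mu(b/a) where mu is the classical Mobius function.
b/a = 67/1 = 67
Prime factorization of 67: primes [67]
67 is squarefree with 1 prime factor(s), so mu(67) = (-1)^1 = -1


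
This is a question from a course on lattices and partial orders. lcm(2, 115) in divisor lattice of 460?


Join=lcm.
gcd(2,115)=1
lcm=230


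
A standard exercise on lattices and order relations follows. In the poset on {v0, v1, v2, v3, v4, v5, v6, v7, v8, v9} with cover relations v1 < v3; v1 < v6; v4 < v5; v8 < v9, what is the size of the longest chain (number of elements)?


A chain is a totally ordered subset; we count the number of elements in a maximum chain.
Compute, for each element x, the size of the longest chain ending at x:
  v0: 1
  v1: 1
  v2: 1
  v4: 1
  v7: 1
  v8: 1
  ...
A maximum chain: v1 < v3
Number of elements in the longest chain: 2


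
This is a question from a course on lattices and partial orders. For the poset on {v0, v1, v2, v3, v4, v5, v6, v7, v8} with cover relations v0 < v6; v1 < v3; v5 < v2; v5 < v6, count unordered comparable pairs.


A comparable pair {a,b} has a < b or b < a in the order.
Count unordered pairs where one element is strictly below the other.
Examples: {v0,v6}, {v1,v3}, {v2,v5}, {v5,v6}
Total comparable pairs: 4


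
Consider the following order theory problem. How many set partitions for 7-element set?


B(n) = number of set partitions of an n-element set.
B(n) satisfies the recurrence: B(n+1) = sum_k C(n,k)*B(k).
B(7) = 877


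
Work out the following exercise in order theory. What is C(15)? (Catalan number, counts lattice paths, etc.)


C(n) = C(2n, n) / (n+1).
C(30, 15) = 155117520
C(15) = 155117520 / 16 = 9694845


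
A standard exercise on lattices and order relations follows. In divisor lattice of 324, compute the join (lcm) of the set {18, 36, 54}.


In a divisor lattice, join = lcm (least common multiple).
Compute lcm iteratively: start with first element, then lcm(current, next).
Elements: [18, 36, 54]
lcm(18,36) = 36
lcm(36,54) = 108
Final lcm = 108


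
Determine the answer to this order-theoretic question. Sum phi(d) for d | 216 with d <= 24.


Divisors of 216 up to 24: [1, 2, 3, 4, 6, 8, 9, 12, 18, 24]
phi values: [1, 1, 2, 2, 2, 4, 6, 4, 6, 8]
Sum = 36


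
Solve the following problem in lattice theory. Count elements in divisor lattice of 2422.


Divisors of 2422: [1, 2, 7, 14, 173, 346, 1211, 2422]
Count: 8


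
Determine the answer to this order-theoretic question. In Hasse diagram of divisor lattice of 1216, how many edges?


A cover relation a -< b holds when a < b with no c strictly between.
Cover relations:
  1 -< 2
  1 -< 19
  2 -< 4
  2 -< 38
  4 -< 8
  4 -< 76
  8 -< 16
  8 -< 152
  ...11 more
Total: 19


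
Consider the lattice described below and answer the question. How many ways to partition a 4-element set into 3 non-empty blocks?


S(n,k) = k*S(n-1,k) + S(n-1,k-1).
S(3,3) = 1, S(3,2) = 3
S(4,3) = 3*1 + 3 = 3 + 3
S(4,3) = 6


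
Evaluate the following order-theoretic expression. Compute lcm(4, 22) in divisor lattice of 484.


In a divisor lattice, join = lcm (least common multiple).
gcd(4,22) = 2
lcm(4,22) = 4*22/gcd = 88/2 = 44


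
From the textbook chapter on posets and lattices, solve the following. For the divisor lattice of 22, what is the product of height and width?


Height = length of longest chain minus 1; width = size of largest antichain.
A maximum chain: 1 | 11 | 22  (height 2).
A maximum antichain: {2, 11}  (width 2).
Product = 2 * 2 = 4


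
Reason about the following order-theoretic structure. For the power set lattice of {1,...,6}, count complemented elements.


An element a is complemented if some b has a meet b = bottom, a join b = top.
every subset A has complement S\A, so all elements are complemented.
Complemented elements: {}, {1}, {2}, {3}, {4}, {5}, ... (58 more)
Count: 64


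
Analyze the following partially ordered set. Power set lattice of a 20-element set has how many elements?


Power set = 2^n.
2^20 = 1048576


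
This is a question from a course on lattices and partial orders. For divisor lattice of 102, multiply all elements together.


Divisors of 102: [1, 2, 3, 6, 17, 34, 51, 102]
Product = n^(d(n)/2) = 102^(8/2)
Product = 108243216


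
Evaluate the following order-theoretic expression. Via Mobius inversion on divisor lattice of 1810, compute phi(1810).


phi(n) = n * prod_{p|n} (1 - 1/p).
Prime divisors of 1810: [2, 5, 181]
phi(1810) = 1810 * (1 - 1/2) * (1 - 1/5) * (1 - 1/181)
phi(1810) = 720


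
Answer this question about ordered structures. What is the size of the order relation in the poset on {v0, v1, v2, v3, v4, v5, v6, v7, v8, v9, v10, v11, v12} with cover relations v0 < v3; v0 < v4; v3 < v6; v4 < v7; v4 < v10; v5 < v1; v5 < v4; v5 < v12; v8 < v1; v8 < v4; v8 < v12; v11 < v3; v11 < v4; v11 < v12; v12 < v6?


The order relation is {(a,b) : a <= b}, reflexive so it includes (a,a).
Examples: (v0,v0), (v0,v10), (v0,v3), (v0,v4), (v0,v6), ...
Total ordered pairs: 40


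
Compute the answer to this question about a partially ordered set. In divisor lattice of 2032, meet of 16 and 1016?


In a divisor lattice, meet = gcd (greatest common divisor).
By Euclidean algorithm or factoring: gcd(16,1016) = 8


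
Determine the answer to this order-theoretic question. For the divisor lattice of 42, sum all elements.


sigma(n) = sum of divisors.
Divisors of 42: [1, 2, 3, 6, 7, 14, 21, 42]
Sum = 96


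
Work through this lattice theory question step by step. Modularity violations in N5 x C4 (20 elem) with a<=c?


Modular law: if a <= c then a v (b ^ c) = (a v b) ^ c.
Check all triples (a,b,c) with a <= c among 20 elements.
  e.g. a=(a,0), b=(c,0), c=(b,0): lhs=(a,0) != rhs=(b,0)
  e.g. a=(a,0), b=(c,1), c=(b,0): lhs=(a,0) != rhs=(b,0)
Total violating triples: 40


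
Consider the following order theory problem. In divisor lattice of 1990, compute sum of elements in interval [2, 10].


Interval [2,10] in divisors of 1990: [2, 10]
Sum = 12


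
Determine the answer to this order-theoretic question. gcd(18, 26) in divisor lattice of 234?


Meet=gcd.
gcd(18,26)=2


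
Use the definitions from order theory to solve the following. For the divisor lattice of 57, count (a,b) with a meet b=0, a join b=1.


Complement pair (a,b): a meet b = bottom, a join b = top.
Here: gcd(a,b)=1 and lcm(a,b)=57, i.e. a*b=57 with a,b coprime.
Pairs found: (1,57), (3,19), (19,3), (57,1)
Total ordered pairs: 4


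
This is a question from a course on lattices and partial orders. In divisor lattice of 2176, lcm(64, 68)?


Join=lcm.
gcd(64,68)=4
lcm=1088


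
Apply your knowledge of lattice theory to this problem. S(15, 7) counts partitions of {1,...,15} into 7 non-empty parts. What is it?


S(n,k) = k*S(n-1,k) + S(n-1,k-1).
S(14,7) = 49329280, S(14,6) = 63436373
S(15,7) = 7*49329280 + 63436373 = 345304960 + 63436373
S(15,7) = 408741333


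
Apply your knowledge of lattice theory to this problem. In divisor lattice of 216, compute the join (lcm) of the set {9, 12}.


In a divisor lattice, join = lcm (least common multiple).
Compute lcm iteratively: start with first element, then lcm(current, next).
Elements: [9, 12]
lcm(9,12) = 36
Final lcm = 36


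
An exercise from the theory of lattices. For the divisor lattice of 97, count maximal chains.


A maximal chain goes from the minimum element to a maximal element via cover relations.
Counting all min-to-max paths in the cover graph.
Total maximal chains: 1


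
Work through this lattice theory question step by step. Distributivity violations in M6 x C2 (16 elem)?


Distributive law: a ^ (b v c) = (a ^ b) v (a ^ c).
Check all 16^3 = 4096 ordered triples (a,b,c).
  e.g. a=(a1,0), b=(a2,0), c=(a3,0): lhs=(a1,0) != rhs=(0,0)
  e.g. a=(a1,0), b=(a2,0), c=(a3,1): lhs=(a1,0) != rhs=(0,0)
Total violating triples: 960


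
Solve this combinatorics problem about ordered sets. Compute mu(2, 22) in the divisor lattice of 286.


In a divisor lattice, mu(a,b) = mu(b/a) where mu is the classical Mobius function.
b/a = 22/2 = 11
Prime factorization of 11: primes [11]
11 is squarefree with 1 prime factor(s), so mu(11) = (-1)^1 = -1


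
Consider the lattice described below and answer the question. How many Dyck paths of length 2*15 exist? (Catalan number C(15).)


C(n) = C(2n, n) / (n+1).
C(30, 15) = 155117520
C(15) = 155117520 / 16 = 9694845


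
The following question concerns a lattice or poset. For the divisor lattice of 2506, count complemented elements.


An element a is complemented if some b has a meet b = bottom, a join b = top.
a is complemented iff gcd(a, n/a)=1, i.e. a is a unitary divisor of 2506.
Complemented elements: 1, 2, 7, 14, 179, 358, ... (2 more)
Count: 8


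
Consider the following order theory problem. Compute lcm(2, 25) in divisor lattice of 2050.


In a divisor lattice, join = lcm (least common multiple).
gcd(2,25) = 1
lcm(2,25) = 2*25/gcd = 50/1 = 50


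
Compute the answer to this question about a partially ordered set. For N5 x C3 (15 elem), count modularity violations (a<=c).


Modular law: if a <= c then a v (b ^ c) = (a v b) ^ c.
Check all triples (a,b,c) with a <= c among 15 elements.
  e.g. a=(a,0), b=(c,0), c=(b,0): lhs=(a,0) != rhs=(b,0)
  e.g. a=(a,0), b=(c,1), c=(b,0): lhs=(a,0) != rhs=(b,0)
Total violating triples: 18


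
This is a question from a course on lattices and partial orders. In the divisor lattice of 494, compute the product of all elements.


Divisors of 494: [1, 2, 13, 19, 26, 38, 247, 494]
Product = n^(d(n)/2) = 494^(8/2)
Product = 59553569296


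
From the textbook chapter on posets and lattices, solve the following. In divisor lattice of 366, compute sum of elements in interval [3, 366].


Interval [3,366] in divisors of 366: [3, 6, 183, 366]
Sum = 558


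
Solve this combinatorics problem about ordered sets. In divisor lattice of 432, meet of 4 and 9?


In a divisor lattice, meet = gcd (greatest common divisor).
By Euclidean algorithm or factoring: gcd(4,9) = 1


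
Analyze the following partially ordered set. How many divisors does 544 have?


Divisors of 544: [1, 2, 4, 8, 16, 17, 32, 34, 68, 136, 272, 544]
Count: 12


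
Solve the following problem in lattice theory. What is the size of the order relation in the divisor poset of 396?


The order relation is {(a,b) : a <= b}, reflexive so it includes (a,a).
Examples: (1,1), (1,11), (1,12), (1,132), (1,18), ...
Total ordered pairs: 108


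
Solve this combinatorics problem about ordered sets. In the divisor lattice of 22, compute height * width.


Height = length of longest chain minus 1; width = size of largest antichain.
A maximum chain: 1 | 11 | 22  (height 2).
A maximum antichain: {2, 11}  (width 2).
Product = 2 * 2 = 4


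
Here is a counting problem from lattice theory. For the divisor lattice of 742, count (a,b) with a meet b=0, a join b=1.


Complement pair (a,b): a meet b = bottom, a join b = top.
Here: gcd(a,b)=1 and lcm(a,b)=742, i.e. a*b=742 with a,b coprime.
Pairs found: (1,742), (2,371), (7,106), (14,53), ... (4 more)
Total ordered pairs: 8


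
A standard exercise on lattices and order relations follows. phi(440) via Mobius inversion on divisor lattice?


phi(n) = n * prod_{p|n} (1 - 1/p).
Prime divisors of 440: [2, 5, 11]
phi(440) = 440 * (1 - 1/2) * (1 - 1/5) * (1 - 1/11)
phi(440) = 160


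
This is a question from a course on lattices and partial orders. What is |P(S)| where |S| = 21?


Power set = 2^n.
2^21 = 2097152


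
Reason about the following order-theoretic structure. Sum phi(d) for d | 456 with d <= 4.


Divisors of 456 up to 4: [1, 2, 3, 4]
phi values: [1, 1, 2, 2]
Sum = 6


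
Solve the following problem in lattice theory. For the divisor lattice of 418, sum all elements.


sigma(n) = sum of divisors.
Divisors of 418: [1, 2, 11, 19, 22, 38, 209, 418]
Sum = 720


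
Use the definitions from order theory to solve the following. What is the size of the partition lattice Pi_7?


B(n) = number of set partitions of an n-element set.
B(n) satisfies the recurrence: B(n+1) = sum_k C(n,k)*B(k).
B(7) = 877


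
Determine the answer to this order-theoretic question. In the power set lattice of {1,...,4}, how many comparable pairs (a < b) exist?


A comparable pair {a,b} has a < b or b < a in the order.
Count unordered pairs where one element is strictly below the other.
Examples: {{},{1}}, {{},{2}}, {{},{3}}, {{},{4}}, ...
Total comparable pairs: 65


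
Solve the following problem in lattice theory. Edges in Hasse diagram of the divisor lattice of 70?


A cover relation a -< b holds when a < b with no c strictly between.
Cover relations:
  1 -< 2
  1 -< 5
  1 -< 7
  2 -< 10
  2 -< 14
  5 -< 10
  5 -< 35
  7 -< 14
  ...4 more
Total: 12


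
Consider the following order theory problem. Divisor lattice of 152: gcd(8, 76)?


Meet=gcd.
gcd(8,76)=4


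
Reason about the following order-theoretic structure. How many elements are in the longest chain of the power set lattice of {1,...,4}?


A chain is a totally ordered subset; we count the number of elements in a maximum chain.
Compute, for each element x, the size of the longest chain ending at x:
  {}: 1
  {1}: 2
  {2}: 2
  {3}: 2
  {4}: 2
  {1,2}: 3
  ...
A maximum chain: {} < {1} < {1,2} < {1,2,3} < {1,2,3,4}
Number of elements in the longest chain: 5


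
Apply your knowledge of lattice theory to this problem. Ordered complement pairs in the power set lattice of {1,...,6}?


Complement pair (a,b): a meet b = bottom, a join b = top.
Here: A intersect B = {} and A union B = {1,...,6}.
Pairs found: ({},{1,2,3,4,5,6}), ({1},{2,3,4,5,6}), ({2},{1,3,4,5,6}), ({3},{1,2,4,5,6}), ... (60 more)
Total ordered pairs: 64


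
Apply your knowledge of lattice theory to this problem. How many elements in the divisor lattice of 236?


Divisors of 236: [1, 2, 4, 59, 118, 236]
Count: 6


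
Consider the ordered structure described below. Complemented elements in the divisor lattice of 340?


An element a is complemented if some b has a meet b = bottom, a join b = top.
a is complemented iff gcd(a, n/a)=1, i.e. a is a unitary divisor of 340.
Complemented elements: 1, 4, 5, 17, 20, 68, ... (2 more)
Count: 8


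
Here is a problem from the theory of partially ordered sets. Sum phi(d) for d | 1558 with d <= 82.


Divisors of 1558 up to 82: [1, 2, 19, 38, 41, 82]
phi values: [1, 1, 18, 18, 40, 40]
Sum = 118


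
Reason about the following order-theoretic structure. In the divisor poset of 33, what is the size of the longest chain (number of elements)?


A chain is a totally ordered subset; we count the number of elements in a maximum chain.
Compute, for each element x, the size of the longest chain ending at x:
  1: 1
  3: 2
  11: 2
  33: 3
A maximum chain: 1 < 3 < 33
Number of elements in the longest chain: 3


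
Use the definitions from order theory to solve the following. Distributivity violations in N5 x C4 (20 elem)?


Distributive law: a ^ (b v c) = (a ^ b) v (a ^ c).
Check all 20^3 = 8000 ordered triples (a,b,c).
  e.g. a=(b,0), b=(a,0), c=(c,0): lhs=(b,0) != rhs=(a,0)
  e.g. a=(b,0), b=(a,0), c=(c,1): lhs=(b,0) != rhs=(a,0)
Total violating triples: 128


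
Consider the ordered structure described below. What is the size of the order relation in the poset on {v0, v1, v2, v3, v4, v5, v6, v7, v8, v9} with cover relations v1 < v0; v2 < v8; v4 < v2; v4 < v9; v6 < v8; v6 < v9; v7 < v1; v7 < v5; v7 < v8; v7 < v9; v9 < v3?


The order relation is {(a,b) : a <= b}, reflexive so it includes (a,a).
Examples: (v0,v0), (v1,v0), (v1,v1), (v2,v2), (v2,v8), ...
Total ordered pairs: 26


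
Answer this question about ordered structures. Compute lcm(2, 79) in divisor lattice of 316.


In a divisor lattice, join = lcm (least common multiple).
gcd(2,79) = 1
lcm(2,79) = 2*79/gcd = 158/1 = 158


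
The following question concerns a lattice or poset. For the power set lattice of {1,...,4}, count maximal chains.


A maximal chain goes from the minimum element to a maximal element via cover relations.
Counting all min-to-max paths in the cover graph.
Total maximal chains: 24


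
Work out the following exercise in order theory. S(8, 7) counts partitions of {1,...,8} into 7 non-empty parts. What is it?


S(n,k) = k*S(n-1,k) + S(n-1,k-1).
S(7,7) = 1, S(7,6) = 21
S(8,7) = 7*1 + 21 = 7 + 21
S(8,7) = 28


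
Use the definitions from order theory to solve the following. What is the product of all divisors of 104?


Divisors of 104: [1, 2, 4, 8, 13, 26, 52, 104]
Product = n^(d(n)/2) = 104^(8/2)
Product = 116985856


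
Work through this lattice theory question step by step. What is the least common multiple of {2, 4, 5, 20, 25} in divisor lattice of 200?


In a divisor lattice, join = lcm (least common multiple).
Compute lcm iteratively: start with first element, then lcm(current, next).
Elements: [2, 4, 5, 20, 25]
lcm(2,4) = 4
lcm(4,5) = 20
lcm(20,20) = 20
lcm(20,25) = 100
Final lcm = 100


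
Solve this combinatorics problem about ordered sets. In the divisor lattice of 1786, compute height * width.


Height = length of longest chain minus 1; width = size of largest antichain.
A maximum chain: 1 | 47 | 893 | 1786  (height 3).
A maximum antichain: {2, 19, 47}  (width 3).
Product = 3 * 3 = 9


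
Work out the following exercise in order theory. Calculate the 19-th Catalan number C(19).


C(n) = C(2n, n) / (n+1).
C(38, 19) = 35345263800
C(19) = 35345263800 / 20 = 1767263190


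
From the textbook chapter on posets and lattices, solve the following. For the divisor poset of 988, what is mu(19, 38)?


In a divisor lattice, mu(a,b) = mu(b/a) where mu is the classical Mobius function.
b/a = 38/19 = 2
Prime factorization of 2: primes [2]
2 is squarefree with 1 prime factor(s), so mu(2) = (-1)^1 = -1


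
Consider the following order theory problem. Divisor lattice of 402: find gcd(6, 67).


In a divisor lattice, meet = gcd (greatest common divisor).
By Euclidean algorithm or factoring: gcd(6,67) = 1


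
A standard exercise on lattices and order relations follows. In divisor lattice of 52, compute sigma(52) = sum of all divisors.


sigma(n) = sum of divisors.
Divisors of 52: [1, 2, 4, 13, 26, 52]
Sum = 98


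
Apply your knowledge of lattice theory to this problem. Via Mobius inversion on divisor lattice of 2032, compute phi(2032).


phi(n) = n * prod_{p|n} (1 - 1/p).
Prime divisors of 2032: [2, 127]
phi(2032) = 2032 * (1 - 1/2) * (1 - 1/127)
phi(2032) = 1008


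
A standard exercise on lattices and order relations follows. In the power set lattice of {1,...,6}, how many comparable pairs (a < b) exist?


A comparable pair {a,b} has a < b or b < a in the order.
Count unordered pairs where one element is strictly below the other.
Examples: {{},{1}}, {{},{2}}, {{},{3}}, {{},{4}}, ...
Total comparable pairs: 665


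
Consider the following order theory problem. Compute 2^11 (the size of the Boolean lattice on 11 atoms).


Power set = 2^n.
2^11 = 2048


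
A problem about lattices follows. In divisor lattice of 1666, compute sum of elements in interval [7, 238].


Interval [7,238] in divisors of 1666: [7, 14, 119, 238]
Sum = 378


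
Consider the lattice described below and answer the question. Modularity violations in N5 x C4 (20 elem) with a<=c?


Modular law: if a <= c then a v (b ^ c) = (a v b) ^ c.
Check all triples (a,b,c) with a <= c among 20 elements.
  e.g. a=(a,0), b=(c,0), c=(b,0): lhs=(a,0) != rhs=(b,0)
  e.g. a=(a,0), b=(c,1), c=(b,0): lhs=(a,0) != rhs=(b,0)
Total violating triples: 40


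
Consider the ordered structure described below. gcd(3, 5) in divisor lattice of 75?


Meet=gcd.
gcd(3,5)=1


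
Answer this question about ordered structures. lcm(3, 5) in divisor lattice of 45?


Join=lcm.
gcd(3,5)=1
lcm=15


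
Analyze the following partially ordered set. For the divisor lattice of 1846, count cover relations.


A cover relation a -< b holds when a < b with no c strictly between.
Cover relations:
  1 -< 2
  1 -< 13
  1 -< 71
  2 -< 26
  2 -< 142
  13 -< 26
  13 -< 923
  26 -< 1846
  ...4 more
Total: 12


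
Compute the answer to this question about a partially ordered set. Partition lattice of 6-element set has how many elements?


B(n) = number of set partitions of an n-element set.
B(n) satisfies the recurrence: B(n+1) = sum_k C(n,k)*B(k).
B(6) = 203


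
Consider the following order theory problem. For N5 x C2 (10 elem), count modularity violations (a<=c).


Modular law: if a <= c then a v (b ^ c) = (a v b) ^ c.
Check all triples (a,b,c) with a <= c among 10 elements.
  e.g. a=(a,0), b=(c,0), c=(b,0): lhs=(a,0) != rhs=(b,0)
  e.g. a=(a,0), b=(c,1), c=(b,0): lhs=(a,0) != rhs=(b,0)
Total violating triples: 6


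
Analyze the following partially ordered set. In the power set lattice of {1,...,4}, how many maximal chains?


A maximal chain goes from the minimum element to a maximal element via cover relations.
Counting all min-to-max paths in the cover graph.
Total maximal chains: 24


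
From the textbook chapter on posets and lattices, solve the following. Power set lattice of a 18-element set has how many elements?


Power set = 2^n.
2^18 = 262144


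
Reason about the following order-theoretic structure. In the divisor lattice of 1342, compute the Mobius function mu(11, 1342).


In a divisor lattice, mu(a,b) = mu(b/a) where mu is the classical Mobius function.
b/a = 1342/11 = 122
Prime factorization of 122: primes [2, 61]
122 is squarefree with 2 prime factor(s), so mu(122) = (-1)^2 = 1


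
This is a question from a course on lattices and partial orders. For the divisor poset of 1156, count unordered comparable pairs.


A comparable pair {a,b} has a < b or b < a in the order.
Count unordered pairs where one element is strictly below the other.
Examples: {1,2}, {1,4}, {1,17}, {1,34}, ...
Total comparable pairs: 27


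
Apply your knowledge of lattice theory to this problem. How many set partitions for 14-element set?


B(n) = number of set partitions of an n-element set.
B(n) satisfies the recurrence: B(n+1) = sum_k C(n,k)*B(k).
B(14) = 190899322


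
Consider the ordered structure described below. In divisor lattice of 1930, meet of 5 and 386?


In a divisor lattice, meet = gcd (greatest common divisor).
By Euclidean algorithm or factoring: gcd(5,386) = 1


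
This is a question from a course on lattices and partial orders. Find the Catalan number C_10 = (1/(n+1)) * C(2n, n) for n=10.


C(n) = C(2n, n) / (n+1).
C(20, 10) = 184756
C(10) = 184756 / 11 = 16796


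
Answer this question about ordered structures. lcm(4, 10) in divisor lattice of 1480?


Join=lcm.
gcd(4,10)=2
lcm=20


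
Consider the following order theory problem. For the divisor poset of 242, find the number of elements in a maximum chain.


A chain is a totally ordered subset; we count the number of elements in a maximum chain.
Compute, for each element x, the size of the longest chain ending at x:
  1: 1
  2: 2
  11: 2
  121: 3
  22: 3
  242: 4
A maximum chain: 1 < 2 < 22 < 242
Number of elements in the longest chain: 4


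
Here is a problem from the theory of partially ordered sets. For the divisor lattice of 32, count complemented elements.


An element a is complemented if some b has a meet b = bottom, a join b = top.
a is complemented iff gcd(a, n/a)=1, i.e. a is a unitary divisor of 32.
Complemented elements: 1, 32
Count: 2


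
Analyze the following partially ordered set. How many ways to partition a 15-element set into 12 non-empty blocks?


S(n,k) = k*S(n-1,k) + S(n-1,k-1).
S(14,12) = 3367, S(14,11) = 66066
S(15,12) = 12*3367 + 66066 = 40404 + 66066
S(15,12) = 106470


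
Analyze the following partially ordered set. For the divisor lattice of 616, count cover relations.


A cover relation a -< b holds when a < b with no c strictly between.
Cover relations:
  1 -< 2
  1 -< 7
  1 -< 11
  2 -< 4
  2 -< 14
  2 -< 22
  4 -< 8
  4 -< 28
  ...20 more
Total: 28


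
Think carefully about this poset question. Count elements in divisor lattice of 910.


Divisors of 910: [1, 2, 5, 7, 10, 13, 14, 26, 35, 65, 70, 91, 130, 182, 455, 910]
Count: 16


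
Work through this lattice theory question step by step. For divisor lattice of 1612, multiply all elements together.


Divisors of 1612: [1, 2, 4, 13, 26, 31, 52, 62, 124, 403, 806, 1612]
Product = n^(d(n)/2) = 1612^(12/2)
Product = 17546488852414173184


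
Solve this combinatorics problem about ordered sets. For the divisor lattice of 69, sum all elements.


sigma(n) = sum of divisors.
Divisors of 69: [1, 3, 23, 69]
Sum = 96
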